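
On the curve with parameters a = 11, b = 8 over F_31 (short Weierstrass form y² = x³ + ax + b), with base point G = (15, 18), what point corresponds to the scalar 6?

(0, 15)

Repeated addition: build up to 6G.
2G: tangent at (15, 18): λ = (3·15² + 11)/(2·18) ≡ 4/5. 5⁻¹ ≡ 25 (mod 31) since 5·25 = 125 ≡ 1, so λ ≡ 4·25 ≡ 7.
  x = λ² - 15 - 15 = 49 - 30 ≡ 19; y = λ·(15 - 19) - 18 ≡ 16. → (19, 16)
3G: (19, 16) + (15, 18). λ = (18 - 16)/(15 - 19) ≡ 2/27 mod 31. 27⁻¹ ≡ 23 (mod 31), so λ ≡ 15.
  x = λ² - 19 - 15 = 225 - 34 ≡ 5; y = λ·(19 - 5) - 16 ≡ 8. → (5, 8)
4G: (5, 8) + (15, 18). λ = (18 - 8)/(15 - 5) ≡ 10/10 mod 31. 10⁻¹ ≡ 28 (mod 31), so λ ≡ 1.
  x = λ² - 5 - 15 = 1 - 20 ≡ 12; y = λ·(5 - 12) - 8 ≡ 16. → (12, 16)
5G: (12, 16) + (15, 18). λ = (18 - 16)/(15 - 12) ≡ 2/3 mod 31. 3⁻¹ ≡ 21 (mod 31), so λ ≡ 11.
  x = λ² - 12 - 15 = 121 - 27 ≡ 1; y = λ·(12 - 1) - 16 ≡ 12. → (1, 12)
6G: (1, 12) + (15, 18). λ = (18 - 12)/(15 - 1) ≡ 6/14 mod 31. 14⁻¹ ≡ 20 (mod 31) since 14·20 = 280 ≡ 1, so λ ≡ 27.
  x = λ² - 1 - 15 = 729 - 16 ≡ 0; y = λ·(1 - 0) - 12 ≡ 15. → (0, 15)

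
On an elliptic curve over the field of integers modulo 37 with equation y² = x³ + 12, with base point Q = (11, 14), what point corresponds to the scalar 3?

(0, 7)

Repeated addition: build up to 3Q.
2Q: tangent at (11, 14): λ = (3·11² + 0)/(2·14) ≡ 30/28. 28⁻¹ ≡ 4 (mod 37), so λ ≡ 30·4 ≡ 9.
  x = λ² - 11 - 11 = 81 - 22 ≡ 22; y = λ·(11 - 22) - 14 ≡ 35. → (22, 35)
3Q: (22, 35) + (11, 14). λ = (14 - 35)/(11 - 22) ≡ 16/26 mod 37. 26⁻¹ ≡ 10 (mod 37) since 26·10 = 260 ≡ 1, so λ ≡ 12.
  x = λ² - 22 - 11 = 144 - 33 ≡ 0; y = λ·(22 - 0) - 35 ≡ 7. → (0, 7)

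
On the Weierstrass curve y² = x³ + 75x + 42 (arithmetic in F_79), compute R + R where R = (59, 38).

tangent at (59, 38): λ = (3·59² + 75)/(2·38) ≡ 11/76. 76⁻¹ ≡ 26 (mod 79), so λ ≡ 11·26 ≡ 49.
  x = λ² - 59 - 59 = 2401 - 118 ≡ 71; y = λ·(59 - 71) - 38 ≡ 6. → (71, 6)

(71, 6)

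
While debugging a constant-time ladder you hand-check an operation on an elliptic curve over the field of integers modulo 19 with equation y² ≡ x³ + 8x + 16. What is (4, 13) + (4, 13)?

tangent at (4, 13): λ = (3·4² + 8)/(2·13) ≡ 18/7. 7⁻¹ ≡ 11 (mod 19), so λ ≡ 18·11 ≡ 8.
  x = λ² - 4 - 4 = 64 - 8 ≡ 18; y = λ·(4 - 18) - 13 ≡ 8. → (18, 8)

(18, 8)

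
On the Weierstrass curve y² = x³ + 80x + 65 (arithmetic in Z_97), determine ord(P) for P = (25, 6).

6

2P: tangent at (25, 6): λ = (3·25² + 80)/(2·6) ≡ 15/12. 12⁻¹ ≡ 89 (mod 97) since 12·89 = 1068 ≡ 1, so λ ≡ 15·89 ≡ 74.
  x = λ² - 25 - 25 = 5476 - 50 ≡ 91; y = λ·(25 - 91) - 6 ≡ 57. → (91, 57)
3P: (91, 57) + (25, 6). λ = (6 - 57)/(25 - 91) ≡ 46/31 mod 97. 31⁻¹ ≡ 72 (mod 97) since 31·72 = 2232 ≡ 1, so λ ≡ 14.
  x = λ² - 91 - 25 = 196 - 116 ≡ 80; y = λ·(91 - 80) - 57 ≡ 0. → (80, 0)
4P: (80, 0) + (25, 6). λ = (6 - 0)/(25 - 80) ≡ 6/42 mod 97. 42⁻¹ ≡ 67 (mod 97), so λ ≡ 14.
  x = λ² - 80 - 25 = 196 - 105 ≡ 91; y = λ·(80 - 91) - 0 ≡ 40. → (91, 40)
5P: (91, 40) + (25, 6). λ = (6 - 40)/(25 - 91) ≡ 63/31 mod 97. 31⁻¹ ≡ 72 (mod 97), so λ ≡ 74.
  x = λ² - 91 - 25 = 5476 - 116 ≡ 25; y = λ·(91 - 25) - 40 ≡ 91. → (25, 91)
6P: (25, 91) + (25, 6): same x and y₁ ≡ -y₂, so the sum is O.
6P = O, so the order is 6.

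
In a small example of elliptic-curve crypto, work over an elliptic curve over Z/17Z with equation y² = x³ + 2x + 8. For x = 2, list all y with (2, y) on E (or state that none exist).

none

x³ + 2x + 8 = 20 ≡ 3 (mod 17).
3 is a non-residue mod 17; no y exists.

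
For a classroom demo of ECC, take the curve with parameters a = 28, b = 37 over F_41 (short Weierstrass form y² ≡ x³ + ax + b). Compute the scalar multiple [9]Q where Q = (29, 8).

Repeated addition: build up to 9Q.
2Q: tangent at (29, 8): λ = (3·29² + 28)/(2·8) ≡ 9/16. 16⁻¹ ≡ 18 (mod 41) since 16·18 = 288 ≡ 1, so λ ≡ 9·18 ≡ 39.
  x = λ² - 29 - 29 = 1521 - 58 ≡ 28; y = λ·(29 - 28) - 8 ≡ 31. → (28, 31)
3Q: (28, 31) + (29, 8). λ = (8 - 31)/(29 - 28) ≡ 18/1 mod 41. 1⁻¹ ≡ 1 (mod 41), so λ ≡ 18.
  x = λ² - 28 - 29 = 324 - 57 ≡ 21; y = λ·(28 - 21) - 31 ≡ 13. → (21, 13)
4Q: (21, 13) + (29, 8). λ = (8 - 13)/(29 - 21) ≡ 36/8 mod 41. 8⁻¹ ≡ 36 (mod 41), so λ ≡ 25.
  x = λ² - 21 - 29 = 625 - 50 ≡ 1; y = λ·(21 - 1) - 13 ≡ 36. → (1, 36)
5Q: (1, 36) + (29, 8). λ = (8 - 36)/(29 - 1) ≡ 13/28 mod 41. 28⁻¹ ≡ 22 (mod 41), so λ ≡ 40.
  x = λ² - 1 - 29 = 1600 - 30 ≡ 12; y = λ·(1 - 12) - 36 ≡ 16. → (12, 16)
6Q: (12, 16) + (29, 8). λ = (8 - 16)/(29 - 12) ≡ 33/17 mod 41. 17⁻¹ ≡ 29 (mod 41) since 17·29 = 493 ≡ 1, so λ ≡ 14.
  x = λ² - 12 - 29 = 196 - 41 ≡ 32; y = λ·(12 - 32) - 16 ≡ 32. → (32, 32)
7Q: (32, 32) + (29, 8). λ = (8 - 32)/(29 - 32) ≡ 17/38 mod 41. 38⁻¹ ≡ 27 (mod 41) since 38·27 = 1026 ≡ 1, so λ ≡ 8.
  x = λ² - 32 - 29 = 64 - 61 ≡ 3; y = λ·(32 - 3) - 32 ≡ 36. → (3, 36)
8Q: (3, 36) + (29, 8). λ = (8 - 36)/(29 - 3) ≡ 13/26 mod 41. 26⁻¹ ≡ 30 (mod 41), so λ ≡ 21.
  x = λ² - 3 - 29 = 441 - 32 ≡ 40; y = λ·(3 - 40) - 36 ≡ 7. → (40, 7)
9Q: (40, 7) + (29, 8). λ = (8 - 7)/(29 - 40) ≡ 1/30 mod 41. 30⁻¹ ≡ 26 (mod 41) since 30·26 = 780 ≡ 1, so λ ≡ 26.
  x = λ² - 40 - 29 = 676 - 69 ≡ 33; y = λ·(40 - 33) - 7 ≡ 11. → (33, 11)

(33, 11)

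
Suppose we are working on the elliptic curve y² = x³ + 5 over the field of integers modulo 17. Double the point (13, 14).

tangent at (13, 14): λ = (3·13² + 0)/(2·14) ≡ 14/11. 11⁻¹ ≡ 14 (mod 17), so λ ≡ 14·14 ≡ 9.
  x = λ² - 13 - 13 = 81 - 26 ≡ 4; y = λ·(13 - 4) - 14 ≡ 16. → (4, 16)

(4, 16)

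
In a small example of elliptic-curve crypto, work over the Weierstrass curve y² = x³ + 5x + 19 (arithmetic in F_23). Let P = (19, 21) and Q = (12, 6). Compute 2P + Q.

(14, 21)

First 2P:
Repeated addition: build up to 2P.
2P: tangent at (19, 21): λ = (3·19² + 5)/(2·21) ≡ 7/19. 19⁻¹ ≡ 17 (mod 23) since 19·17 = 323 ≡ 1, so λ ≡ 7·17 ≡ 4.
  x = λ² - 19 - 19 = 16 - 38 ≡ 1; y = λ·(19 - 1) - 21 ≡ 5. → (1, 5)
2P = (1, 5).
Finally 2P + Q:
(1, 5) + (12, 6). λ = (6 - 5)/(12 - 1) ≡ 1/11 mod 23. 11⁻¹ ≡ 21 (mod 23) since 11·21 = 231 ≡ 1, so λ ≡ 21.
  x = λ² - 1 - 12 = 441 - 13 ≡ 14; y = λ·(1 - 14) - 5 ≡ 21. → (14, 21)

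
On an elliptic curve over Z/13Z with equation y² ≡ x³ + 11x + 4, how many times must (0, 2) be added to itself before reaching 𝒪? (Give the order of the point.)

2P: tangent at (0, 2): λ = (3·0² + 11)/(2·2) ≡ 11/4. 4⁻¹ ≡ 10 (mod 13), so λ ≡ 11·10 ≡ 6.
  x = λ² - 0 - 0 = 36 - 0 ≡ 10; y = λ·(0 - 10) - 2 ≡ 3. → (10, 3)
3P: (10, 3) + (0, 2). λ = (2 - 3)/(0 - 10) ≡ 12/3 mod 13. 3⁻¹ ≡ 9 (mod 13), so λ ≡ 4.
  x = λ² - 10 - 0 = 16 - 10 ≡ 6; y = λ·(10 - 6) - 3 ≡ 0. → (6, 0)
4P: (6, 0) + (0, 2). λ = (2 - 0)/(0 - 6) ≡ 2/7 mod 13. 7⁻¹ ≡ 2 (mod 13) since 7·2 = 14 ≡ 1, so λ ≡ 4.
  x = λ² - 6 - 0 = 16 - 6 ≡ 10; y = λ·(6 - 10) - 0 ≡ 10. → (10, 10)
5P: (10, 10) + (0, 2). λ = (2 - 10)/(0 - 10) ≡ 5/3 mod 13. 3⁻¹ ≡ 9 (mod 13) since 3·9 = 27 ≡ 1, so λ ≡ 6.
  x = λ² - 10 - 0 = 36 - 10 ≡ 0; y = λ·(10 - 0) - 10 ≡ 11. → (0, 11)
6P: (0, 11) + (0, 2): same x and y₁ ≡ -y₂, so the sum is 𝒪.
6P = 𝒪, so the order is 6.

6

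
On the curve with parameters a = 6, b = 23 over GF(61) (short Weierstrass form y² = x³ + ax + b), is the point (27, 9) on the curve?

no

y² = 9² ≡ 20; x³ + 6x + 23 = 19868 ≡ 43 (mod 61). 20 ≠ 43.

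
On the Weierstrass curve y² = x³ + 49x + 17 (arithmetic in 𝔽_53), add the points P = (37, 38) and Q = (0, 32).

(37, 38) + (0, 32). λ = (32 - 38)/(0 - 37) ≡ 47/16 mod 53. 16⁻¹ ≡ 10 (mod 53) since 16·10 = 160 ≡ 1, so λ ≡ 46.
  x = λ² - 37 - 0 = 2116 - 37 ≡ 12; y = λ·(37 - 12) - 38 ≡ 52. → (12, 52)

(12, 52)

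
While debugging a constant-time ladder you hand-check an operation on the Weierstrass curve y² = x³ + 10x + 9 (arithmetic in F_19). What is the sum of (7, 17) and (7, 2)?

O

The two points share x = 7 and their y-coordinates satisfy 17 + 2 ≡ 0 (mod 19), so they are inverses. Their sum is ∞.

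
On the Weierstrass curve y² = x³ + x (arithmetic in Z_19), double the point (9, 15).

(5, 15)

tangent at (9, 15): λ = (3·9² + 1)/(2·15) ≡ 16/11. 11⁻¹ ≡ 7 (mod 19), so λ ≡ 16·7 ≡ 17.
  x = λ² - 9 - 9 = 289 - 18 ≡ 5; y = λ·(9 - 5) - 15 ≡ 15. → (5, 15)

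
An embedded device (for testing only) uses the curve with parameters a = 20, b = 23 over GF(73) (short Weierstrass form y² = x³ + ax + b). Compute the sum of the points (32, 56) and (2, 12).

(71, 62)

(32, 56) + (2, 12). λ = (12 - 56)/(2 - 32) ≡ 29/43 mod 73. 43⁻¹ ≡ 17 (mod 73) since 43·17 = 731 ≡ 1, so λ ≡ 55.
  x = λ² - 32 - 2 = 3025 - 34 ≡ 71; y = λ·(32 - 71) - 56 ≡ 62. → (71, 62)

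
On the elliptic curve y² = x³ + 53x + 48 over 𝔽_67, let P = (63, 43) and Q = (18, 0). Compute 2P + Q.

(12, 0)

First 2P:
Repeated addition: build up to 2P.
2P: tangent at (63, 43): λ = (3·63² + 53)/(2·43) ≡ 34/19. 19⁻¹ ≡ 60 (mod 67), so λ ≡ 34·60 ≡ 30.
  x = λ² - 63 - 63 = 900 - 126 ≡ 37; y = λ·(63 - 37) - 43 ≡ 0. → (37, 0)
2P = (37, 0).
Finally 2P + Q:
(37, 0) + (18, 0). λ = (0 - 0)/(18 - 37) ≡ 0/48 mod 67. 48⁻¹ ≡ 7 (mod 67), so λ ≡ 0.
  x = λ² - 37 - 18 = 0 - 55 ≡ 12; y = λ·(37 - 12) - 0 ≡ 0. → (12, 0)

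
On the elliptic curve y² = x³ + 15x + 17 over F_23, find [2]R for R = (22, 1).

tangent at (22, 1): λ = (3·22² + 15)/(2·1) ≡ 18/2. 2⁻¹ ≡ 12 (mod 23) since 2·12 = 24 ≡ 1, so λ ≡ 18·12 ≡ 9.
  x = λ² - 22 - 22 = 81 - 44 ≡ 14; y = λ·(22 - 14) - 1 ≡ 2. → (14, 2)

(14, 2)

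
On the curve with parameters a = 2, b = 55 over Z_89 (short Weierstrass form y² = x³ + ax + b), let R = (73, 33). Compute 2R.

tangent at (73, 33): λ = (3·73² + 2)/(2·33) ≡ 58/66. 66⁻¹ ≡ 58 (mod 89), so λ ≡ 58·58 ≡ 71.
  x = λ² - 73 - 73 = 5041 - 146 ≡ 0; y = λ·(73 - 0) - 33 ≡ 77. → (0, 77)

(0, 77)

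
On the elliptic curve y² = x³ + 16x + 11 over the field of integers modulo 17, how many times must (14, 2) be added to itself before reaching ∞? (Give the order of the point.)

2P: tangent at (14, 2): λ = (3·14² + 16)/(2·2) ≡ 9/4. 4⁻¹ ≡ 13 (mod 17) since 4·13 = 52 ≡ 1, so λ ≡ 9·13 ≡ 15.
  x = λ² - 14 - 14 = 225 - 28 ≡ 10; y = λ·(14 - 10) - 2 ≡ 7. → (10, 7)
3P: (10, 7) + (14, 2). λ = (2 - 7)/(14 - 10) ≡ 12/4 mod 17. 4⁻¹ ≡ 13 (mod 17) since 4·13 = 52 ≡ 1, so λ ≡ 3.
  x = λ² - 10 - 14 = 9 - 24 ≡ 2; y = λ·(10 - 2) - 7 ≡ 0. → (2, 0)
4P: (2, 0) + (14, 2). λ = (2 - 0)/(14 - 2) ≡ 2/12 mod 17. 12⁻¹ ≡ 10 (mod 17), so λ ≡ 3.
  x = λ² - 2 - 14 = 9 - 16 ≡ 10; y = λ·(2 - 10) - 0 ≡ 10. → (10, 10)
5P: (10, 10) + (14, 2). λ = (2 - 10)/(14 - 10) ≡ 9/4 mod 17. 4⁻¹ ≡ 13 (mod 17) since 4·13 = 52 ≡ 1, so λ ≡ 15.
  x = λ² - 10 - 14 = 225 - 24 ≡ 14; y = λ·(10 - 14) - 10 ≡ 15. → (14, 15)
6P: (14, 15) + (14, 2): same x and y₁ ≡ -y₂, so the sum is ∞.
6P = ∞, so the order is 6.

6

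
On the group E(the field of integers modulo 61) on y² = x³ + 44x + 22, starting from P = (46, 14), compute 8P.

Repeated addition: build up to 8P.
2P: tangent at (46, 14): λ = (3·46² + 44)/(2·14) ≡ 48/28. 28⁻¹ ≡ 24 (mod 61) since 28·24 = 672 ≡ 1, so λ ≡ 48·24 ≡ 54.
  x = λ² - 46 - 46 = 2916 - 92 ≡ 18; y = λ·(46 - 18) - 14 ≡ 34. → (18, 34)
3P: (18, 34) + (46, 14). λ = (14 - 34)/(46 - 18) ≡ 41/28 mod 61. 28⁻¹ ≡ 24 (mod 61), so λ ≡ 8.
  x = λ² - 18 - 46 = 64 - 64 ≡ 0; y = λ·(18 - 0) - 34 ≡ 49. → (0, 49)
4P: (0, 49) + (46, 14). λ = (14 - 49)/(46 - 0) ≡ 26/46 mod 61. 46⁻¹ ≡ 4 (mod 61), so λ ≡ 43.
  x = λ² - 0 - 46 = 1849 - 46 ≡ 34; y = λ·(0 - 34) - 49 ≡ 14. → (34, 14)
5P: (34, 14) + (46, 14). λ = (14 - 14)/(46 - 34) ≡ 0/12 mod 61. 12⁻¹ ≡ 56 (mod 61), so λ ≡ 0.
  x = λ² - 34 - 46 = 0 - 80 ≡ 42; y = λ·(34 - 42) - 14 ≡ 47. → (42, 47)
6P: (42, 47) + (46, 14). λ = (14 - 47)/(46 - 42) ≡ 28/4 mod 61. 4⁻¹ ≡ 46 (mod 61) since 4·46 = 184 ≡ 1, so λ ≡ 7.
  x = λ² - 42 - 46 = 49 - 88 ≡ 22; y = λ·(42 - 22) - 47 ≡ 32. → (22, 32)
7P: (22, 32) + (46, 14). λ = (14 - 32)/(46 - 22) ≡ 43/24 mod 61. 24⁻¹ ≡ 28 (mod 61) since 24·28 = 672 ≡ 1, so λ ≡ 45.
  x = λ² - 22 - 46 = 2025 - 68 ≡ 5; y = λ·(22 - 5) - 32 ≡ 1. → (5, 1)
8P: (5, 1) + (46, 14). λ = (14 - 1)/(46 - 5) ≡ 13/41 mod 61. 41⁻¹ ≡ 3 (mod 61), so λ ≡ 39.
  x = λ² - 5 - 46 = 1521 - 51 ≡ 6; y = λ·(5 - 6) - 1 ≡ 21. → (6, 21)

(6, 21)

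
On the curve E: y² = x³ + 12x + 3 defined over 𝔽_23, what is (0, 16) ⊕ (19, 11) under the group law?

(0, 16) + (19, 11). λ = (11 - 16)/(19 - 0) ≡ 18/19 mod 23. 19⁻¹ ≡ 17 (mod 23) since 19·17 = 323 ≡ 1, so λ ≡ 7.
  x = λ² - 0 - 19 = 49 - 19 ≡ 7; y = λ·(0 - 7) - 16 ≡ 4. → (7, 4)

(7, 4)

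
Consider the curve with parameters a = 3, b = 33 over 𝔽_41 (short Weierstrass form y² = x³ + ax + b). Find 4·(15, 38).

(26, 4)

Write G = (15, 38).
Double-and-add on 4 = (100)₂. Start with G = (15, 38) for the leading 1-bit.
double: tangent at (15, 38): λ = (3·15² + 3)/(2·38) ≡ 22/35. 35⁻¹ ≡ 34 (mod 41) since 35·34 = 1190 ≡ 1, so λ ≡ 22·34 ≡ 10.
  x = λ² - 15 - 15 = 100 - 30 ≡ 29; y = λ·(15 - 29) - 38 ≡ 27. → (29, 27)
double: tangent at (29, 27): λ = (3·29² + 3)/(2·27) ≡ 25/13. 13⁻¹ ≡ 19 (mod 41), so λ ≡ 25·19 ≡ 24.
  x = λ² - 29 - 29 = 576 - 58 ≡ 26; y = λ·(29 - 26) - 27 ≡ 4. → (26, 4)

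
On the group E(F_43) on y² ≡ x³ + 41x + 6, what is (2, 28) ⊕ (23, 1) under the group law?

(2, 28) + (23, 1). λ = (1 - 28)/(23 - 2) ≡ 16/21 mod 43. 21⁻¹ ≡ 41 (mod 43), so λ ≡ 11.
  x = λ² - 2 - 23 = 121 - 25 ≡ 10; y = λ·(2 - 10) - 28 ≡ 13. → (10, 13)

(10, 13)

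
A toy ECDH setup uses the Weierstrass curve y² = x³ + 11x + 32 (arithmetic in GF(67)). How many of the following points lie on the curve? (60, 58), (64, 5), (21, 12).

2

(60, 58): 58² ≡ 14, rhs ≡ 14 → on.
(64, 5): 5² ≡ 25, rhs ≡ 39 → off.
(21, 12): 12² ≡ 10, rhs ≡ 10 → on.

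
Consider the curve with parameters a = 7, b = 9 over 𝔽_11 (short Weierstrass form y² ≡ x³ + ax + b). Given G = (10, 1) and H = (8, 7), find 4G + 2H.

First 4G:
Repeated addition: build up to 4G.
2G: tangent at (10, 1): λ = (3·10² + 7)/(2·1) ≡ 10/2. 2⁻¹ ≡ 6 (mod 11) since 2·6 = 12 ≡ 1, so λ ≡ 10·6 ≡ 5.
  x = λ² - 10 - 10 = 25 - 20 ≡ 5; y = λ·(10 - 5) - 1 ≡ 2. → (5, 2)
3G: (5, 2) + (10, 1). λ = (1 - 2)/(10 - 5) ≡ 10/5 mod 11. 5⁻¹ ≡ 9 (mod 11), so λ ≡ 2.
  x = λ² - 5 - 10 = 4 - 15 ≡ 0; y = λ·(5 - 0) - 2 ≡ 8. → (0, 8)
4G: (0, 8) + (10, 1). λ = (1 - 8)/(10 - 0) ≡ 4/10 mod 11. 10⁻¹ ≡ 10 (mod 11) since 10·10 = 100 ≡ 1, so λ ≡ 7.
  x = λ² - 0 - 10 = 49 - 10 ≡ 6; y = λ·(0 - 6) - 8 ≡ 5. → (6, 5)
4G = (6, 5).
Next 2H:
Repeated addition: build up to 2H.
2H: tangent at (8, 7): λ = (3·8² + 7)/(2·7) ≡ 1/3. 3⁻¹ ≡ 4 (mod 11) since 3·4 = 12 ≡ 1, so λ ≡ 1·4 ≡ 4.
  x = λ² - 8 - 8 = 16 - 16 ≡ 0; y = λ·(8 - 0) - 7 ≡ 3. → (0, 3)
2H = (0, 3).
Finally 4G + 2H:
(6, 5) + (0, 3). λ = (3 - 5)/(0 - 6) ≡ 9/5 mod 11. 5⁻¹ ≡ 9 (mod 11), so λ ≡ 4.
  x = λ² - 6 - 0 = 16 - 6 ≡ 10; y = λ·(6 - 10) - 5 ≡ 1. → (10, 1)

(10, 1)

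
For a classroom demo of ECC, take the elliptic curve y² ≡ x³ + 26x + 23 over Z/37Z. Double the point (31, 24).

(2, 3)

tangent at (31, 24): λ = (3·31² + 26)/(2·24) ≡ 23/11. 11⁻¹ ≡ 27 (mod 37), so λ ≡ 23·27 ≡ 29.
  x = λ² - 31 - 31 = 841 - 62 ≡ 2; y = λ·(31 - 2) - 24 ≡ 3. → (2, 3)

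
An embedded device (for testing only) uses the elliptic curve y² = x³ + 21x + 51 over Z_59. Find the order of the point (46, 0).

2

2P: (46, 0) + (46, 0): same x and y₁ ≡ -y₂, so the sum is O.
2P = O, so the order is 2.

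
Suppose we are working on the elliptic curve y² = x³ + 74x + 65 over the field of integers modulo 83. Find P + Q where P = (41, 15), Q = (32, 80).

(41, 15) + (32, 80). λ = (80 - 15)/(32 - 41) ≡ 65/74 mod 83. 74⁻¹ ≡ 46 (mod 83), so λ ≡ 2.
  x = λ² - 41 - 32 = 4 - 73 ≡ 14; y = λ·(41 - 14) - 15 ≡ 39. → (14, 39)

(14, 39)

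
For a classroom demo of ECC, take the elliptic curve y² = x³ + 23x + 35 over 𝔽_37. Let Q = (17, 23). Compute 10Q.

Double-and-add on 10 = (1010)₂. Start with Q = (17, 23) for the leading 1-bit.
double: tangent at (17, 23): λ = (3·17² + 23)/(2·23) ≡ 2/9. 9⁻¹ ≡ 33 (mod 37), so λ ≡ 2·33 ≡ 29.
  x = λ² - 17 - 17 = 841 - 34 ≡ 30; y = λ·(17 - 30) - 23 ≡ 7. → (30, 7)
double: tangent at (30, 7): λ = (3·30² + 23)/(2·7) ≡ 22/14. 14⁻¹ ≡ 8 (mod 37), so λ ≡ 22·8 ≡ 28.
  x = λ² - 30 - 30 = 784 - 60 ≡ 21; y = λ·(30 - 21) - 7 ≡ 23. → (21, 23)
add Q: (21, 23) + (17, 23). λ = (23 - 23)/(17 - 21) ≡ 0/33 mod 37. 33⁻¹ ≡ 9 (mod 37), so λ ≡ 0.
  x = λ² - 21 - 17 = 0 - 38 ≡ 36; y = λ·(21 - 36) - 23 ≡ 14. → (36, 14)
double: tangent at (36, 14): λ = (3·36² + 23)/(2·14) ≡ 26/28. 28⁻¹ ≡ 4 (mod 37), so λ ≡ 26·4 ≡ 30.
  x = λ² - 36 - 36 = 900 - 72 ≡ 14; y = λ·(36 - 14) - 14 ≡ 17. → (14, 17)

(14, 17)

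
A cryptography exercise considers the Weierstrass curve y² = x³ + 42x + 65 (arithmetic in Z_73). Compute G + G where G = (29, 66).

tangent at (29, 66): λ = (3·29² + 42)/(2·66) ≡ 10/59. 59⁻¹ ≡ 26 (mod 73), so λ ≡ 10·26 ≡ 41.
  x = λ² - 29 - 29 = 1681 - 58 ≡ 17; y = λ·(29 - 17) - 66 ≡ 61. → (17, 61)

(17, 61)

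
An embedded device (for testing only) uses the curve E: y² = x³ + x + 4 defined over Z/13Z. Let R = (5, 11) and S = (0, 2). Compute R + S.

(5, 2)

(5, 11) + (0, 2). λ = (2 - 11)/(0 - 5) ≡ 4/8 mod 13. 8⁻¹ ≡ 5 (mod 13) since 8·5 = 40 ≡ 1, so λ ≡ 7.
  x = λ² - 5 - 0 = 49 - 5 ≡ 5; y = λ·(5 - 5) - 11 ≡ 2. → (5, 2)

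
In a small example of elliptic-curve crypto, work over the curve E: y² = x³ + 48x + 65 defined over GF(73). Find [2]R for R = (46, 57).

tangent at (46, 57): λ = (3·46² + 48)/(2·57) ≡ 45/41. 41⁻¹ ≡ 57 (mod 73), so λ ≡ 45·57 ≡ 10.
  x = λ² - 46 - 46 = 100 - 92 ≡ 8; y = λ·(46 - 8) - 57 ≡ 31. → (8, 31)

(8, 31)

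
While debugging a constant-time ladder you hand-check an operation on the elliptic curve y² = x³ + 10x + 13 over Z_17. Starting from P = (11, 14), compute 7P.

(0, 8)

Double-and-add on 7 = (111)₂. Start with P = (11, 14) for the leading 1-bit.
double: tangent at (11, 14): λ = (3·11² + 10)/(2·14) ≡ 16/11. 11⁻¹ ≡ 14 (mod 17), so λ ≡ 16·14 ≡ 3.
  x = λ² - 11 - 11 = 9 - 22 ≡ 4; y = λ·(11 - 4) - 14 ≡ 7. → (4, 7)
add P: (4, 7) + (11, 14). λ = (14 - 7)/(11 - 4) ≡ 7/7 mod 17. 7⁻¹ ≡ 5 (mod 17), so λ ≡ 1.
  x = λ² - 4 - 11 = 1 - 15 ≡ 3; y = λ·(4 - 3) - 7 ≡ 11. → (3, 11)
double: tangent at (3, 11): λ = (3·3² + 10)/(2·11) ≡ 3/5. 5⁻¹ ≡ 7 (mod 17) since 5·7 = 35 ≡ 1, so λ ≡ 3·7 ≡ 4.
  x = λ² - 3 - 3 = 16 - 6 ≡ 10; y = λ·(3 - 10) - 11 ≡ 12. → (10, 12)
add P: (10, 12) + (11, 14). λ = (14 - 12)/(11 - 10) ≡ 2/1 mod 17. 1⁻¹ ≡ 1 (mod 17), so λ ≡ 2.
  x = λ² - 10 - 11 = 4 - 21 ≡ 0; y = λ·(10 - 0) - 12 ≡ 8. → (0, 8)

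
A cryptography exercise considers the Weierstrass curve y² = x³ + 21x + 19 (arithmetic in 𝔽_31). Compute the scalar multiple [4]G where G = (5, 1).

Repeated addition: build up to 4G.
2G: tangent at (5, 1): λ = (3·5² + 21)/(2·1) ≡ 3/2. 2⁻¹ ≡ 16 (mod 31), so λ ≡ 3·16 ≡ 17.
  x = λ² - 5 - 5 = 289 - 10 ≡ 0; y = λ·(5 - 0) - 1 ≡ 22. → (0, 22)
3G: (0, 22) + (5, 1). λ = (1 - 22)/(5 - 0) ≡ 10/5 mod 31. 5⁻¹ ≡ 25 (mod 31), so λ ≡ 2.
  x = λ² - 0 - 5 = 4 - 5 ≡ 30; y = λ·(0 - 30) - 22 ≡ 11. → (30, 11)
4G: (30, 11) + (5, 1). λ = (1 - 11)/(5 - 30) ≡ 21/6 mod 31. 6⁻¹ ≡ 26 (mod 31) since 6·26 = 156 ≡ 1, so λ ≡ 19.
  x = λ² - 30 - 5 = 361 - 35 ≡ 16; y = λ·(30 - 16) - 11 ≡ 7. → (16, 7)

(16, 7)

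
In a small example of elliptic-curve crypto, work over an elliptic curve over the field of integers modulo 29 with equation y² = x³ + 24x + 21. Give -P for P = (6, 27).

-(6, 27) = (6, -27 mod 29) = (6, 2).

(6, 2)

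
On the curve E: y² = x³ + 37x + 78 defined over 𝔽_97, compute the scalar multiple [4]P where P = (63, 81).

Repeated addition: build up to 4P.
2P: tangent at (63, 81): λ = (3·63² + 37)/(2·81) ≡ 13/65. 65⁻¹ ≡ 3 (mod 97) since 65·3 = 195 ≡ 1, so λ ≡ 13·3 ≡ 39.
  x = λ² - 63 - 63 = 1521 - 126 ≡ 37; y = λ·(63 - 37) - 81 ≡ 60. → (37, 60)
3P: (37, 60) + (63, 81). λ = (81 - 60)/(63 - 37) ≡ 21/26 mod 97. 26⁻¹ ≡ 56 (mod 97) since 26·56 = 1456 ≡ 1, so λ ≡ 12.
  x = λ² - 37 - 63 = 144 - 100 ≡ 44; y = λ·(37 - 44) - 60 ≡ 50. → (44, 50)
4P: (44, 50) + (63, 81). λ = (81 - 50)/(63 - 44) ≡ 31/19 mod 97. 19⁻¹ ≡ 46 (mod 97), so λ ≡ 68.
  x = λ² - 44 - 63 = 4624 - 107 ≡ 55; y = λ·(44 - 55) - 50 ≡ 75. → (55, 75)

(55, 75)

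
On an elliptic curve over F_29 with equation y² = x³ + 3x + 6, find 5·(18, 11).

(3, 19)

Write P = (18, 11).
Double-and-add on 5 = (101)₂. Start with P = (18, 11) for the leading 1-bit.
double: tangent at (18, 11): λ = (3·18² + 3)/(2·11) ≡ 18/22. 22⁻¹ ≡ 4 (mod 29), so λ ≡ 18·4 ≡ 14.
  x = λ² - 18 - 18 = 196 - 36 ≡ 15; y = λ·(18 - 15) - 11 ≡ 2. → (15, 2)
double: tangent at (15, 2): λ = (3·15² + 3)/(2·2) ≡ 11/4. 4⁻¹ ≡ 22 (mod 29) since 4·22 = 88 ≡ 1, so λ ≡ 11·22 ≡ 10.
  x = λ² - 15 - 15 = 100 - 30 ≡ 12; y = λ·(15 - 12) - 2 ≡ 28. → (12, 28)
add P: (12, 28) + (18, 11). λ = (11 - 28)/(18 - 12) ≡ 12/6 mod 29. 6⁻¹ ≡ 5 (mod 29), so λ ≡ 2.
  x = λ² - 12 - 18 = 4 - 30 ≡ 3; y = λ·(12 - 3) - 28 ≡ 19. → (3, 19)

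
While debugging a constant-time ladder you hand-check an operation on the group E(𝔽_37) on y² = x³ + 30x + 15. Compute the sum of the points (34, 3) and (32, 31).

(19, 9)

(34, 3) + (32, 31). λ = (31 - 3)/(32 - 34) ≡ 28/35 mod 37. 35⁻¹ ≡ 18 (mod 37), so λ ≡ 23.
  x = λ² - 34 - 32 = 529 - 66 ≡ 19; y = λ·(34 - 19) - 3 ≡ 9. → (19, 9)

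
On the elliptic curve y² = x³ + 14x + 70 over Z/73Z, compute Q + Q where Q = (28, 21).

(19, 48)

tangent at (28, 21): λ = (3·28² + 14)/(2·21) ≡ 30/42. 42⁻¹ ≡ 40 (mod 73) since 42·40 = 1680 ≡ 1, so λ ≡ 30·40 ≡ 32.
  x = λ² - 28 - 28 = 1024 - 56 ≡ 19; y = λ·(28 - 19) - 21 ≡ 48. → (19, 48)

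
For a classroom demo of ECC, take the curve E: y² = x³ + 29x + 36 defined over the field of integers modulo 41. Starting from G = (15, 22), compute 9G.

Repeated addition: build up to 9G.
2G: tangent at (15, 22): λ = (3·15² + 29)/(2·22) ≡ 7/3. 3⁻¹ ≡ 14 (mod 41) since 3·14 = 42 ≡ 1, so λ ≡ 7·14 ≡ 16.
  x = λ² - 15 - 15 = 256 - 30 ≡ 21; y = λ·(15 - 21) - 22 ≡ 5. → (21, 5)
3G: (21, 5) + (15, 22). λ = (22 - 5)/(15 - 21) ≡ 17/35 mod 41. 35⁻¹ ≡ 34 (mod 41), so λ ≡ 4.
  x = λ² - 21 - 15 = 16 - 36 ≡ 21; y = λ·(21 - 21) - 5 ≡ 36. → (21, 36)
4G: (21, 36) + (15, 22). λ = (22 - 36)/(15 - 21) ≡ 27/35 mod 41. 35⁻¹ ≡ 34 (mod 41) since 35·34 = 1190 ≡ 1, so λ ≡ 16.
  x = λ² - 21 - 15 = 256 - 36 ≡ 15; y = λ·(21 - 15) - 36 ≡ 19. → (15, 19)
5G: (15, 19) + (15, 22): same x and y₁ ≡ -y₂, so the sum is O.
6G: O + (15, 22) = (15, 22) (identity).
7G: tangent at (15, 22): λ = (3·15² + 29)/(2·22) ≡ 7/3. 3⁻¹ ≡ 14 (mod 41), so λ ≡ 7·14 ≡ 16.
  x = λ² - 15 - 15 = 256 - 30 ≡ 21; y = λ·(15 - 21) - 22 ≡ 5. → (21, 5)
8G: (21, 5) + (15, 22). λ = (22 - 5)/(15 - 21) ≡ 17/35 mod 41. 35⁻¹ ≡ 34 (mod 41), so λ ≡ 4.
  x = λ² - 21 - 15 = 16 - 36 ≡ 21; y = λ·(21 - 21) - 5 ≡ 36. → (21, 36)
9G: (21, 36) + (15, 22). λ = (22 - 36)/(15 - 21) ≡ 27/35 mod 41. 35⁻¹ ≡ 34 (mod 41) since 35·34 = 1190 ≡ 1, so λ ≡ 16.
  x = λ² - 21 - 15 = 256 - 36 ≡ 15; y = λ·(21 - 15) - 36 ≡ 19. → (15, 19)

(15, 19)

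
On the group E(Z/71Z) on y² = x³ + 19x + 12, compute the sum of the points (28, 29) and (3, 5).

(9, 29)

(28, 29) + (3, 5). λ = (5 - 29)/(3 - 28) ≡ 47/46 mod 71. 46⁻¹ ≡ 17 (mod 71) since 46·17 = 782 ≡ 1, so λ ≡ 18.
  x = λ² - 28 - 3 = 324 - 31 ≡ 9; y = λ·(28 - 9) - 29 ≡ 29. → (9, 29)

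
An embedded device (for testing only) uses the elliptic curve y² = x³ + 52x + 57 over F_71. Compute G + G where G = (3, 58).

(13, 27)

tangent at (3, 58): λ = (3·3² + 52)/(2·58) ≡ 8/45. 45⁻¹ ≡ 30 (mod 71), so λ ≡ 8·30 ≡ 27.
  x = λ² - 3 - 3 = 729 - 6 ≡ 13; y = λ·(3 - 13) - 58 ≡ 27. → (13, 27)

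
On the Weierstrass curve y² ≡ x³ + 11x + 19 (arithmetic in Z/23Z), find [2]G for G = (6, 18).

(13, 17)

tangent at (6, 18): λ = (3·6² + 11)/(2·18) ≡ 4/13. 13⁻¹ ≡ 16 (mod 23), so λ ≡ 4·16 ≡ 18.
  x = λ² - 6 - 6 = 324 - 12 ≡ 13; y = λ·(6 - 13) - 18 ≡ 17. → (13, 17)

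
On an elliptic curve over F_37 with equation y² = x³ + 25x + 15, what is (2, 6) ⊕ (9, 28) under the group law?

(2, 6) + (9, 28). λ = (28 - 6)/(9 - 2) ≡ 22/7 mod 37. 7⁻¹ ≡ 16 (mod 37) since 7·16 = 112 ≡ 1, so λ ≡ 19.
  x = λ² - 2 - 9 = 361 - 11 ≡ 17; y = λ·(2 - 17) - 6 ≡ 5. → (17, 5)

(17, 5)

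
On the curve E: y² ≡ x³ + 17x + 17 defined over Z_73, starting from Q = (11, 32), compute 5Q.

Repeated addition: build up to 5Q.
2Q: tangent at (11, 32): λ = (3·11² + 17)/(2·32) ≡ 15/64. 64⁻¹ ≡ 8 (mod 73) since 64·8 = 512 ≡ 1, so λ ≡ 15·8 ≡ 47.
  x = λ² - 11 - 11 = 2209 - 22 ≡ 70; y = λ·(11 - 70) - 32 ≡ 42. → (70, 42)
3Q: (70, 42) + (11, 32). λ = (32 - 42)/(11 - 70) ≡ 63/14 mod 73. 14⁻¹ ≡ 47 (mod 73), so λ ≡ 41.
  x = λ² - 70 - 11 = 1681 - 81 ≡ 67; y = λ·(70 - 67) - 42 ≡ 8. → (67, 8)
4Q: (67, 8) + (11, 32). λ = (32 - 8)/(11 - 67) ≡ 24/17 mod 73. 17⁻¹ ≡ 43 (mod 73) since 17·43 = 731 ≡ 1, so λ ≡ 10.
  x = λ² - 67 - 11 = 100 - 78 ≡ 22; y = λ·(67 - 22) - 8 ≡ 4. → (22, 4)
5Q: (22, 4) + (11, 32). λ = (32 - 4)/(11 - 22) ≡ 28/62 mod 73. 62⁻¹ ≡ 53 (mod 73) since 62·53 = 3286 ≡ 1, so λ ≡ 24.
  x = λ² - 22 - 11 = 576 - 33 ≡ 32; y = λ·(22 - 32) - 4 ≡ 48. → (32, 48)

(32, 48)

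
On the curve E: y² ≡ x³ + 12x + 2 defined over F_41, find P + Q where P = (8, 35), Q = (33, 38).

(5, 8)

(8, 35) + (33, 38). λ = (38 - 35)/(33 - 8) ≡ 3/25 mod 41. 25⁻¹ ≡ 23 (mod 41), so λ ≡ 28.
  x = λ² - 8 - 33 = 784 - 41 ≡ 5; y = λ·(8 - 5) - 35 ≡ 8. → (5, 8)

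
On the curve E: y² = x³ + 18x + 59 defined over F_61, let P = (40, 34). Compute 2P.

(47, 28)

tangent at (40, 34): λ = (3·40² + 18)/(2·34) ≡ 60/7. 7⁻¹ ≡ 35 (mod 61), so λ ≡ 60·35 ≡ 26.
  x = λ² - 40 - 40 = 676 - 80 ≡ 47; y = λ·(40 - 47) - 34 ≡ 28. → (47, 28)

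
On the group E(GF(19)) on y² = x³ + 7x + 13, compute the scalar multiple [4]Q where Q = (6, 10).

Repeated addition: build up to 4Q.
2Q: tangent at (6, 10): λ = (3·6² + 7)/(2·10) ≡ 1/1. 1⁻¹ ≡ 1 (mod 19) since 1·1 = 1 ≡ 1, so λ ≡ 1·1 ≡ 1.
  x = λ² - 6 - 6 = 1 - 12 ≡ 8; y = λ·(6 - 8) - 10 ≡ 7. → (8, 7)
3Q: (8, 7) + (6, 10). λ = (10 - 7)/(6 - 8) ≡ 3/17 mod 19. 17⁻¹ ≡ 9 (mod 19), so λ ≡ 8.
  x = λ² - 8 - 6 = 64 - 14 ≡ 12; y = λ·(8 - 12) - 7 ≡ 18. → (12, 18)
4Q: (12, 18) + (6, 10). λ = (10 - 18)/(6 - 12) ≡ 11/13 mod 19. 13⁻¹ ≡ 3 (mod 19), so λ ≡ 14.
  x = λ² - 12 - 6 = 196 - 18 ≡ 7; y = λ·(12 - 7) - 18 ≡ 14. → (7, 14)

(7, 14)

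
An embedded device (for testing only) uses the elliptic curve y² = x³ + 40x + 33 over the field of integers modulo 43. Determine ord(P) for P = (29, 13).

2P: tangent at (29, 13): λ = (3·29² + 40)/(2·13) ≡ 26/26. 26⁻¹ ≡ 5 (mod 43) since 26·5 = 130 ≡ 1, so λ ≡ 26·5 ≡ 1.
  x = λ² - 29 - 29 = 1 - 58 ≡ 29; y = λ·(29 - 29) - 13 ≡ 30. → (29, 30)
3P: (29, 30) + (29, 13): same x and y₁ ≡ -y₂, so the sum is O.
3P = O, so the order is 3.

3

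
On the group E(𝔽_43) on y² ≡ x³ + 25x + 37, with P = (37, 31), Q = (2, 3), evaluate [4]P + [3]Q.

(3, 28)

First 4P:
Repeated addition: build up to 4P.
2P: tangent at (37, 31): λ = (3·37² + 25)/(2·31) ≡ 4/19. 19⁻¹ ≡ 34 (mod 43) since 19·34 = 646 ≡ 1, so λ ≡ 4·34 ≡ 7.
  x = λ² - 37 - 37 = 49 - 74 ≡ 18; y = λ·(37 - 18) - 31 ≡ 16. → (18, 16)
3P: (18, 16) + (37, 31). λ = (31 - 16)/(37 - 18) ≡ 15/19 mod 43. 19⁻¹ ≡ 34 (mod 43) since 19·34 = 646 ≡ 1, so λ ≡ 37.
  x = λ² - 18 - 37 = 1369 - 55 ≡ 24; y = λ·(18 - 24) - 16 ≡ 20. → (24, 20)
4P: (24, 20) + (37, 31). λ = (31 - 20)/(37 - 24) ≡ 11/13 mod 43. 13⁻¹ ≡ 10 (mod 43) since 13·10 = 130 ≡ 1, so λ ≡ 24.
  x = λ² - 24 - 37 = 576 - 61 ≡ 42; y = λ·(24 - 42) - 20 ≡ 21. → (42, 21)
4P = (42, 21).
Next 3Q:
Repeated addition: build up to 3Q.
2Q: tangent at (2, 3): λ = (3·2² + 25)/(2·3) ≡ 37/6. 6⁻¹ ≡ 36 (mod 43), so λ ≡ 37·36 ≡ 42.
  x = λ² - 2 - 2 = 1764 - 4 ≡ 40; y = λ·(2 - 40) - 3 ≡ 35. → (40, 35)
3Q: (40, 35) + (2, 3). λ = (3 - 35)/(2 - 40) ≡ 11/5 mod 43. 5⁻¹ ≡ 26 (mod 43) since 5·26 = 130 ≡ 1, so λ ≡ 28.
  x = λ² - 40 - 2 = 784 - 42 ≡ 11; y = λ·(40 - 11) - 35 ≡ 3. → (11, 3)
3Q = (11, 3).
Finally 4P + 3Q:
(42, 21) + (11, 3). λ = (3 - 21)/(11 - 42) ≡ 25/12 mod 43. 12⁻¹ ≡ 18 (mod 43) since 12·18 = 216 ≡ 1, so λ ≡ 20.
  x = λ² - 42 - 11 = 400 - 53 ≡ 3; y = λ·(42 - 3) - 21 ≡ 28. → (3, 28)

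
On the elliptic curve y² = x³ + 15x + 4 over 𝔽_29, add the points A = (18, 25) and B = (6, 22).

(25, 24)

(18, 25) + (6, 22). λ = (22 - 25)/(6 - 18) ≡ 26/17 mod 29. 17⁻¹ ≡ 12 (mod 29), so λ ≡ 22.
  x = λ² - 18 - 6 = 484 - 24 ≡ 25; y = λ·(18 - 25) - 25 ≡ 24. → (25, 24)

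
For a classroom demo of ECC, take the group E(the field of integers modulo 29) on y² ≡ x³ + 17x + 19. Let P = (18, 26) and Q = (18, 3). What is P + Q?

O

The two points share x = 18 and their y-coordinates satisfy 26 + 3 ≡ 0 (mod 29), so they are inverses. Their sum is ∞.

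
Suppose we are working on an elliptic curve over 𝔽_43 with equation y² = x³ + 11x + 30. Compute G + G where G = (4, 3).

tangent at (4, 3): λ = (3·4² + 11)/(2·3) ≡ 16/6. 6⁻¹ ≡ 36 (mod 43), so λ ≡ 16·36 ≡ 17.
  x = λ² - 4 - 4 = 289 - 8 ≡ 23; y = λ·(4 - 23) - 3 ≡ 18. → (23, 18)

(23, 18)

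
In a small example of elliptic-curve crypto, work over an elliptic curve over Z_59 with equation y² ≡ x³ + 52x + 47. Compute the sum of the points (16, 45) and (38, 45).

(16, 45) + (38, 45). λ = (45 - 45)/(38 - 16) ≡ 0/22 mod 59. 22⁻¹ ≡ 51 (mod 59) since 22·51 = 1122 ≡ 1, so λ ≡ 0.
  x = λ² - 16 - 38 = 0 - 54 ≡ 5; y = λ·(16 - 5) - 45 ≡ 14. → (5, 14)

(5, 14)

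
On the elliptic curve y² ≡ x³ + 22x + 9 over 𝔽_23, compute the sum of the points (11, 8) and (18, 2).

(11, 8) + (18, 2). λ = (2 - 8)/(18 - 11) ≡ 17/7 mod 23. 7⁻¹ ≡ 10 (mod 23) since 7·10 = 70 ≡ 1, so λ ≡ 9.
  x = λ² - 11 - 18 = 81 - 29 ≡ 6; y = λ·(11 - 6) - 8 ≡ 14. → (6, 14)

(6, 14)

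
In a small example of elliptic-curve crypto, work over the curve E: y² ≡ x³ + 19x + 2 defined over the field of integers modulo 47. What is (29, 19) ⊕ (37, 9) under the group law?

(9, 3)

(29, 19) + (37, 9). λ = (9 - 19)/(37 - 29) ≡ 37/8 mod 47. 8⁻¹ ≡ 6 (mod 47) since 8·6 = 48 ≡ 1, so λ ≡ 34.
  x = λ² - 29 - 37 = 1156 - 66 ≡ 9; y = λ·(29 - 9) - 19 ≡ 3. → (9, 3)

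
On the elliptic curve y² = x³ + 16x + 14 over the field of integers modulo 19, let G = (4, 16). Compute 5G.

Double-and-add on 5 = (101)₂. Start with G = (4, 16) for the leading 1-bit.
double: tangent at (4, 16): λ = (3·4² + 16)/(2·16) ≡ 7/13. 13⁻¹ ≡ 3 (mod 19) since 13·3 = 39 ≡ 1, so λ ≡ 7·3 ≡ 2.
  x = λ² - 4 - 4 = 4 - 8 ≡ 15; y = λ·(4 - 15) - 16 ≡ 0. → (15, 0)
double: (15, 0) + (15, 0): same x and y₁ ≡ -y₂, so the sum is the point at infinity.
add G: the point at infinity + (4, 16) = (4, 16) (identity).

(4, 16)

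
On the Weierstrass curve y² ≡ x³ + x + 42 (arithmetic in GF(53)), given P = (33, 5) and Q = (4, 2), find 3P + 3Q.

First 3P:
Repeated addition: build up to 3P.
2P: tangent at (33, 5): λ = (3·33² + 1)/(2·5) ≡ 35/10. 10⁻¹ ≡ 16 (mod 53), so λ ≡ 35·16 ≡ 30.
  x = λ² - 33 - 33 = 900 - 66 ≡ 39; y = λ·(33 - 39) - 5 ≡ 27. → (39, 27)
3P: (39, 27) + (33, 5). λ = (5 - 27)/(33 - 39) ≡ 31/47 mod 53. 47⁻¹ ≡ 44 (mod 53), so λ ≡ 39.
  x = λ² - 39 - 33 = 1521 - 72 ≡ 18; y = λ·(39 - 18) - 27 ≡ 50. → (18, 50)
3P = (18, 50).
Next 3Q:
Repeated addition: build up to 3Q.
2Q: tangent at (4, 2): λ = (3·4² + 1)/(2·2) ≡ 49/4. 4⁻¹ ≡ 40 (mod 53) since 4·40 = 160 ≡ 1, so λ ≡ 49·40 ≡ 52.
  x = λ² - 4 - 4 = 2704 - 8 ≡ 46; y = λ·(4 - 46) - 2 ≡ 40. → (46, 40)
3Q: (46, 40) + (4, 2). λ = (2 - 40)/(4 - 46) ≡ 15/11 mod 53. 11⁻¹ ≡ 29 (mod 53), so λ ≡ 11.
  x = λ² - 46 - 4 = 121 - 50 ≡ 18; y = λ·(46 - 18) - 40 ≡ 3. → (18, 3)
3Q = (18, 3).
Finally 3P + 3Q:
(18, 50) + (18, 3): same x and y₁ ≡ -y₂, so the sum is the point at infinity.

O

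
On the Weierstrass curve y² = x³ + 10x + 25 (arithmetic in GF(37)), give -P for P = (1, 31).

(1, 6)

-(1, 31) = (1, -31 mod 37) = (1, 6).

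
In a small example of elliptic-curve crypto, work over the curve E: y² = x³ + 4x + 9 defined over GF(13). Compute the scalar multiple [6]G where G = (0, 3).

(10, 10)

Repeated addition: build up to 6G.
2G: tangent at (0, 3): λ = (3·0² + 4)/(2·3) ≡ 4/6. 6⁻¹ ≡ 11 (mod 13), so λ ≡ 4·11 ≡ 5.
  x = λ² - 0 - 0 = 25 - 0 ≡ 12; y = λ·(0 - 12) - 3 ≡ 2. → (12, 2)
3G: (12, 2) + (0, 3). λ = (3 - 2)/(0 - 12) ≡ 1/1 mod 13. 1⁻¹ ≡ 1 (mod 13), so λ ≡ 1.
  x = λ² - 12 - 0 = 1 - 12 ≡ 2; y = λ·(12 - 2) - 2 ≡ 8. → (2, 8)
4G: (2, 8) + (0, 3). λ = (3 - 8)/(0 - 2) ≡ 8/11 mod 13. 11⁻¹ ≡ 6 (mod 13), so λ ≡ 9.
  x = λ² - 2 - 0 = 81 - 2 ≡ 1; y = λ·(2 - 1) - 8 ≡ 1. → (1, 1)
5G: (1, 1) + (0, 3). λ = (3 - 1)/(0 - 1) ≡ 2/12 mod 13. 12⁻¹ ≡ 12 (mod 13) since 12·12 = 144 ≡ 1, so λ ≡ 11.
  x = λ² - 1 - 0 = 121 - 1 ≡ 3; y = λ·(1 - 3) - 1 ≡ 3. → (3, 3)
6G: (3, 3) + (0, 3). λ = (3 - 3)/(0 - 3) ≡ 0/10 mod 13. 10⁻¹ ≡ 4 (mod 13), so λ ≡ 0.
  x = λ² - 3 - 0 = 0 - 3 ≡ 10; y = λ·(3 - 10) - 3 ≡ 10. → (10, 10)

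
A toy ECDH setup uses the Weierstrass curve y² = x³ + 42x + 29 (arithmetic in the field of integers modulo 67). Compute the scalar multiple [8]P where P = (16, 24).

Double-and-add on 8 = (1000)₂. Start with P = (16, 24) for the leading 1-bit.
double: tangent at (16, 24): λ = (3·16² + 42)/(2·24) ≡ 6/48. 48⁻¹ ≡ 7 (mod 67), so λ ≡ 6·7 ≡ 42.
  x = λ² - 16 - 16 = 1764 - 32 ≡ 57; y = λ·(16 - 57) - 24 ≡ 63. → (57, 63)
double: tangent at (57, 63): λ = (3·57² + 42)/(2·63) ≡ 7/59. 59⁻¹ ≡ 25 (mod 67) since 59·25 = 1475 ≡ 1, so λ ≡ 7·25 ≡ 41.
  x = λ² - 57 - 57 = 1681 - 114 ≡ 26; y = λ·(57 - 26) - 63 ≡ 2. → (26, 2)
double: tangent at (26, 2): λ = (3·26² + 42)/(2·2) ≡ 60/4. 4⁻¹ ≡ 17 (mod 67), so λ ≡ 60·17 ≡ 15.
  x = λ² - 26 - 26 = 225 - 52 ≡ 39; y = λ·(26 - 39) - 2 ≡ 4. → (39, 4)

(39, 4)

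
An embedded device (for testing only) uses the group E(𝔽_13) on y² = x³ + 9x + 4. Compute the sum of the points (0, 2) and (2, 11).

(0, 2) + (2, 11). λ = (11 - 2)/(2 - 0) ≡ 9/2 mod 13. 2⁻¹ ≡ 7 (mod 13), so λ ≡ 11.
  x = λ² - 0 - 2 = 121 - 2 ≡ 2; y = λ·(0 - 2) - 2 ≡ 2. → (2, 2)

(2, 2)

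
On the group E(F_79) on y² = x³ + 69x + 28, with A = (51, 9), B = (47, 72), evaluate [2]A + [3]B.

(3, 5)

First 2A:
Repeated addition: build up to 2A.
2A: tangent at (51, 9): λ = (3·51² + 69)/(2·9) ≡ 51/18. 18⁻¹ ≡ 22 (mod 79), so λ ≡ 51·22 ≡ 16.
  x = λ² - 51 - 51 = 256 - 102 ≡ 75; y = λ·(51 - 75) - 9 ≡ 2. → (75, 2)
2A = (75, 2).
Next 3B:
Repeated addition: build up to 3B.
2B: tangent at (47, 72): λ = (3·47² + 69)/(2·72) ≡ 60/65. 65⁻¹ ≡ 62 (mod 79) since 65·62 = 4030 ≡ 1, so λ ≡ 60·62 ≡ 7.
  x = λ² - 47 - 47 = 49 - 94 ≡ 34; y = λ·(47 - 34) - 72 ≡ 19. → (34, 19)
3B: (34, 19) + (47, 72). λ = (72 - 19)/(47 - 34) ≡ 53/13 mod 79. 13⁻¹ ≡ 73 (mod 79), so λ ≡ 77.
  x = λ² - 34 - 47 = 5929 - 81 ≡ 2; y = λ·(34 - 2) - 19 ≡ 75. → (2, 75)
3B = (2, 75).
Finally 2A + 3B:
(75, 2) + (2, 75). λ = (75 - 2)/(2 - 75) ≡ 73/6 mod 79. 6⁻¹ ≡ 66 (mod 79), so λ ≡ 78.
  x = λ² - 75 - 2 = 6084 - 77 ≡ 3; y = λ·(75 - 3) - 2 ≡ 5. → (3, 5)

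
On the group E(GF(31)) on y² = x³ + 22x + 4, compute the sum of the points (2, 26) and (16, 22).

(2, 26) + (16, 22). λ = (22 - 26)/(16 - 2) ≡ 27/14 mod 31. 14⁻¹ ≡ 20 (mod 31), so λ ≡ 13.
  x = λ² - 2 - 16 = 169 - 18 ≡ 27; y = λ·(2 - 27) - 26 ≡ 21. → (27, 21)

(27, 21)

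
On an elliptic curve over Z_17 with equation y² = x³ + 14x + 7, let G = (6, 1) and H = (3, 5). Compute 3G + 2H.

First 3G:
Repeated addition: build up to 3G.
2G: tangent at (6, 1): λ = (3·6² + 14)/(2·1) ≡ 3/2. 2⁻¹ ≡ 9 (mod 17), so λ ≡ 3·9 ≡ 10.
  x = λ² - 6 - 6 = 100 - 12 ≡ 3; y = λ·(6 - 3) - 1 ≡ 12. → (3, 12)
3G: (3, 12) + (6, 1). λ = (1 - 12)/(6 - 3) ≡ 6/3 mod 17. 3⁻¹ ≡ 6 (mod 17), so λ ≡ 2.
  x = λ² - 3 - 6 = 4 - 9 ≡ 12; y = λ·(3 - 12) - 12 ≡ 4. → (12, 4)
3G = (12, 4).
Next 2H:
Repeated addition: build up to 2H.
2H: tangent at (3, 5): λ = (3·3² + 14)/(2·5) ≡ 7/10. 10⁻¹ ≡ 12 (mod 17), so λ ≡ 7·12 ≡ 16.
  x = λ² - 3 - 3 = 256 - 6 ≡ 12; y = λ·(3 - 12) - 5 ≡ 4. → (12, 4)
2H = (12, 4).
Finally 3G + 2H:
tangent at (12, 4): λ = (3·12² + 14)/(2·4) ≡ 4/8. 8⁻¹ ≡ 15 (mod 17), so λ ≡ 4·15 ≡ 9.
  x = λ² - 12 - 12 = 81 - 24 ≡ 6; y = λ·(12 - 6) - 4 ≡ 16. → (6, 16)

(6, 16)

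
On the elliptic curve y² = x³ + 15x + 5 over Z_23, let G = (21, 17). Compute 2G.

tangent at (21, 17): λ = (3·21² + 15)/(2·17) ≡ 4/11. 11⁻¹ ≡ 21 (mod 23), so λ ≡ 4·21 ≡ 15.
  x = λ² - 21 - 21 = 225 - 42 ≡ 22; y = λ·(21 - 22) - 17 ≡ 14. → (22, 14)

(22, 14)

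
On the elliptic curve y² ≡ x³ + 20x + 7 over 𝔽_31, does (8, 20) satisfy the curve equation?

y² = 20² ≡ 28; x³ + 20x + 7 = 679 ≡ 28 (mod 31). 28 = 28.

yes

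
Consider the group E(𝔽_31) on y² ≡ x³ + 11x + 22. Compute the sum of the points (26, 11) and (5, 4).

(26, 11) + (5, 4). λ = (4 - 11)/(5 - 26) ≡ 24/10 mod 31. 10⁻¹ ≡ 28 (mod 31) since 10·28 = 280 ≡ 1, so λ ≡ 21.
  x = λ² - 26 - 5 = 441 - 31 ≡ 7; y = λ·(26 - 7) - 11 ≡ 16. → (7, 16)

(7, 16)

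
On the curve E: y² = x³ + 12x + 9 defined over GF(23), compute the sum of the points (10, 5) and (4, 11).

(10, 18)

(10, 5) + (4, 11). λ = (11 - 5)/(4 - 10) ≡ 6/17 mod 23. 17⁻¹ ≡ 19 (mod 23), so λ ≡ 22.
  x = λ² - 10 - 4 = 484 - 14 ≡ 10; y = λ·(10 - 10) - 5 ≡ 18. → (10, 18)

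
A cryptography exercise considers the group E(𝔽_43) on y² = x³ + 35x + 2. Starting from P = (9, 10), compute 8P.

(9, 33)

Double-and-add on 8 = (1000)₂. Start with P = (9, 10) for the leading 1-bit.
double: tangent at (9, 10): λ = (3·9² + 35)/(2·10) ≡ 20/20. 20⁻¹ ≡ 28 (mod 43) since 20·28 = 560 ≡ 1, so λ ≡ 20·28 ≡ 1.
  x = λ² - 9 - 9 = 1 - 18 ≡ 26; y = λ·(9 - 26) - 10 ≡ 16. → (26, 16)
double: tangent at (26, 16): λ = (3·26² + 35)/(2·16) ≡ 42/32. 32⁻¹ ≡ 39 (mod 43), so λ ≡ 42·39 ≡ 4.
  x = λ² - 26 - 26 = 16 - 52 ≡ 7; y = λ·(26 - 7) - 16 ≡ 17. → (7, 17)
double: tangent at (7, 17): λ = (3·7² + 35)/(2·17) ≡ 10/34. 34⁻¹ ≡ 19 (mod 43), so λ ≡ 10·19 ≡ 18.
  x = λ² - 7 - 7 = 324 - 14 ≡ 9; y = λ·(7 - 9) - 17 ≡ 33. → (9, 33)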